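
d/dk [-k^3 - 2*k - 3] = -3*k^2 - 2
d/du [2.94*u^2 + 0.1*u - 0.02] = 5.88*u + 0.1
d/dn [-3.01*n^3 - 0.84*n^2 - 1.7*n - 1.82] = -9.03*n^2 - 1.68*n - 1.7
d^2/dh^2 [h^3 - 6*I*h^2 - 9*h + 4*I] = 6*h - 12*I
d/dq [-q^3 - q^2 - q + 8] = -3*q^2 - 2*q - 1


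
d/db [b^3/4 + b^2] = b*(3*b + 8)/4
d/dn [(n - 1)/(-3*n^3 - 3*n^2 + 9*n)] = (-n*(n^2 + n - 3) + (n - 1)*(3*n^2 + 2*n - 3))/(3*n^2*(n^2 + n - 3)^2)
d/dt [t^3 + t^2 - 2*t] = 3*t^2 + 2*t - 2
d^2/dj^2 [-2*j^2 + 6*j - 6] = -4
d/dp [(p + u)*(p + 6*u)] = 2*p + 7*u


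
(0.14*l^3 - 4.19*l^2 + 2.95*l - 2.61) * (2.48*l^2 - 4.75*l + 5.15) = 0.3472*l^5 - 11.0562*l^4 + 27.9395*l^3 - 42.0638*l^2 + 27.59*l - 13.4415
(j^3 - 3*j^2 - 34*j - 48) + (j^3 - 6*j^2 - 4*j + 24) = 2*j^3 - 9*j^2 - 38*j - 24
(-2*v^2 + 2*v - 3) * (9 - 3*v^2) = 6*v^4 - 6*v^3 - 9*v^2 + 18*v - 27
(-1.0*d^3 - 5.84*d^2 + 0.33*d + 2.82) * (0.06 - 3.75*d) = 3.75*d^4 + 21.84*d^3 - 1.5879*d^2 - 10.5552*d + 0.1692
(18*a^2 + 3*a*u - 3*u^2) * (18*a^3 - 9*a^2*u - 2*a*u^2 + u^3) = 324*a^5 - 108*a^4*u - 117*a^3*u^2 + 39*a^2*u^3 + 9*a*u^4 - 3*u^5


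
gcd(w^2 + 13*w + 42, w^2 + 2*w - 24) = w + 6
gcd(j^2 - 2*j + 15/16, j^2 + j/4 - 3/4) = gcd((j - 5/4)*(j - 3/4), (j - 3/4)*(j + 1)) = j - 3/4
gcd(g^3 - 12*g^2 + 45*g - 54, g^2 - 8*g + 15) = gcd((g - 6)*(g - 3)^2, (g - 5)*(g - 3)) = g - 3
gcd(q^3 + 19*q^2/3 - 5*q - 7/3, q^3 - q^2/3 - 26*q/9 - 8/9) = q + 1/3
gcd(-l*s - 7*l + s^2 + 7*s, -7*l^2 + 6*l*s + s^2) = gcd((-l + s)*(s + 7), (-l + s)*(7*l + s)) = -l + s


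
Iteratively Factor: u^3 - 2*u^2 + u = (u - 1)*(u^2 - u) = (u - 1)^2*(u)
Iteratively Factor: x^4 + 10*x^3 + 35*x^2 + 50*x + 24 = (x + 3)*(x^3 + 7*x^2 + 14*x + 8) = (x + 3)*(x + 4)*(x^2 + 3*x + 2) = (x + 2)*(x + 3)*(x + 4)*(x + 1)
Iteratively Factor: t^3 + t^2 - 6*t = (t + 3)*(t^2 - 2*t) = (t - 2)*(t + 3)*(t)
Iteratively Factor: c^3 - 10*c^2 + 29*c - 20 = (c - 5)*(c^2 - 5*c + 4) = (c - 5)*(c - 1)*(c - 4)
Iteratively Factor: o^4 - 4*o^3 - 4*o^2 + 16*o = (o + 2)*(o^3 - 6*o^2 + 8*o) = o*(o + 2)*(o^2 - 6*o + 8) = o*(o - 4)*(o + 2)*(o - 2)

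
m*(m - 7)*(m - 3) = m^3 - 10*m^2 + 21*m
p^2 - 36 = (p - 6)*(p + 6)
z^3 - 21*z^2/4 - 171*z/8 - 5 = (z - 8)*(z + 1/4)*(z + 5/2)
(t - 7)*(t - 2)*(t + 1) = t^3 - 8*t^2 + 5*t + 14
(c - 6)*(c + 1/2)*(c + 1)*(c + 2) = c^4 - 5*c^3/2 - 35*c^2/2 - 20*c - 6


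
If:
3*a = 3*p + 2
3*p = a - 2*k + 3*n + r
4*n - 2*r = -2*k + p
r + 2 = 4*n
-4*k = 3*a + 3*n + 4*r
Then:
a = 89/48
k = -233/288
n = 43/144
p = 19/16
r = -29/36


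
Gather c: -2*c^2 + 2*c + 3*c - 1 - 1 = -2*c^2 + 5*c - 2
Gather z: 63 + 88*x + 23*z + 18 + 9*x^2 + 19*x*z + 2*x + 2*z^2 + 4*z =9*x^2 + 90*x + 2*z^2 + z*(19*x + 27) + 81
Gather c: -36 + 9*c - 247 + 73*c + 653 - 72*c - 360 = 10*c + 10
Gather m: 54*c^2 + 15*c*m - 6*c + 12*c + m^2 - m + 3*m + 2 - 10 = 54*c^2 + 6*c + m^2 + m*(15*c + 2) - 8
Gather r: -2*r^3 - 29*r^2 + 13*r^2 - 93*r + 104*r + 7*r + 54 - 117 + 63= -2*r^3 - 16*r^2 + 18*r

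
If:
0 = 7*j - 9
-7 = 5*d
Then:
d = -7/5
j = 9/7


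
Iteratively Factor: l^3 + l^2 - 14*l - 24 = (l + 2)*(l^2 - l - 12) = (l + 2)*(l + 3)*(l - 4)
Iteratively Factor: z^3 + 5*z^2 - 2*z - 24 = (z - 2)*(z^2 + 7*z + 12) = (z - 2)*(z + 4)*(z + 3)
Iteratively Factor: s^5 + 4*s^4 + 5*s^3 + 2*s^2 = (s)*(s^4 + 4*s^3 + 5*s^2 + 2*s) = s^2*(s^3 + 4*s^2 + 5*s + 2) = s^2*(s + 2)*(s^2 + 2*s + 1) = s^2*(s + 1)*(s + 2)*(s + 1)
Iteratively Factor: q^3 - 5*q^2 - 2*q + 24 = (q - 4)*(q^2 - q - 6) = (q - 4)*(q + 2)*(q - 3)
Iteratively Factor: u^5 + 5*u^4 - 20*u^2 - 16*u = (u + 4)*(u^4 + u^3 - 4*u^2 - 4*u) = (u + 2)*(u + 4)*(u^3 - u^2 - 2*u) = u*(u + 2)*(u + 4)*(u^2 - u - 2) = u*(u - 2)*(u + 2)*(u + 4)*(u + 1)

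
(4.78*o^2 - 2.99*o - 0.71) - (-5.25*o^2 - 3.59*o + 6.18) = 10.03*o^2 + 0.6*o - 6.89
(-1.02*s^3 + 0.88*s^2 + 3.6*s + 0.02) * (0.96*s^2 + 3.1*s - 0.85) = -0.9792*s^5 - 2.3172*s^4 + 7.051*s^3 + 10.4312*s^2 - 2.998*s - 0.017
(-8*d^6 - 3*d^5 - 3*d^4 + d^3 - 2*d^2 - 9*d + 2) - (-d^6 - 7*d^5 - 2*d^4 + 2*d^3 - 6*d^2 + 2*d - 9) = -7*d^6 + 4*d^5 - d^4 - d^3 + 4*d^2 - 11*d + 11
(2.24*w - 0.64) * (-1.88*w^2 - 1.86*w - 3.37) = -4.2112*w^3 - 2.9632*w^2 - 6.3584*w + 2.1568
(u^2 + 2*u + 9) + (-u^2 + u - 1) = 3*u + 8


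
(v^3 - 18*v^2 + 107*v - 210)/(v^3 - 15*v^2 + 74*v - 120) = (v - 7)/(v - 4)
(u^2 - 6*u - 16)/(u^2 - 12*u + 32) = (u + 2)/(u - 4)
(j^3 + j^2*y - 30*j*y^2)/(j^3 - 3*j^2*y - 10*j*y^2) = (j + 6*y)/(j + 2*y)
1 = 1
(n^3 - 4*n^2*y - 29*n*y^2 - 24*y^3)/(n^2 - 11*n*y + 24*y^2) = (-n^2 - 4*n*y - 3*y^2)/(-n + 3*y)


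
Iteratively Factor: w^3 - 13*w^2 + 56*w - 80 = (w - 4)*(w^2 - 9*w + 20) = (w - 4)^2*(w - 5)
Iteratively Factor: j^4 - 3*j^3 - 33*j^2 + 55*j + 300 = (j - 5)*(j^3 + 2*j^2 - 23*j - 60) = (j - 5)*(j + 4)*(j^2 - 2*j - 15) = (j - 5)*(j + 3)*(j + 4)*(j - 5)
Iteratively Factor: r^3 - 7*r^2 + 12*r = (r - 4)*(r^2 - 3*r) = r*(r - 4)*(r - 3)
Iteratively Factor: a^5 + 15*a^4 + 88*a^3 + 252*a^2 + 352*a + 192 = (a + 2)*(a^4 + 13*a^3 + 62*a^2 + 128*a + 96) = (a + 2)*(a + 4)*(a^3 + 9*a^2 + 26*a + 24) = (a + 2)*(a + 4)^2*(a^2 + 5*a + 6) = (a + 2)*(a + 3)*(a + 4)^2*(a + 2)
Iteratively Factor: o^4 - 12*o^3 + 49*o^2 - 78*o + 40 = (o - 2)*(o^3 - 10*o^2 + 29*o - 20) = (o - 2)*(o - 1)*(o^2 - 9*o + 20) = (o - 5)*(o - 2)*(o - 1)*(o - 4)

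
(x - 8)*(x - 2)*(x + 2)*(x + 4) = x^4 - 4*x^3 - 36*x^2 + 16*x + 128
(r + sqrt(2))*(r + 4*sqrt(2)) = r^2 + 5*sqrt(2)*r + 8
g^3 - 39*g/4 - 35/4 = (g - 7/2)*(g + 1)*(g + 5/2)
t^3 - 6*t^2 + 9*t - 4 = (t - 4)*(t - 1)^2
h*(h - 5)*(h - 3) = h^3 - 8*h^2 + 15*h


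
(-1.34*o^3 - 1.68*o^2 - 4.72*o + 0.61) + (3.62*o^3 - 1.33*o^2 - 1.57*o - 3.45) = 2.28*o^3 - 3.01*o^2 - 6.29*o - 2.84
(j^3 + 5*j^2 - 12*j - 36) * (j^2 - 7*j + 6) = j^5 - 2*j^4 - 41*j^3 + 78*j^2 + 180*j - 216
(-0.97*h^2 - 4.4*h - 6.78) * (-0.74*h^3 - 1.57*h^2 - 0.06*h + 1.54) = 0.7178*h^5 + 4.7789*h^4 + 11.9834*h^3 + 9.4148*h^2 - 6.3692*h - 10.4412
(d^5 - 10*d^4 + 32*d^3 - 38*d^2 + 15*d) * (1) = d^5 - 10*d^4 + 32*d^3 - 38*d^2 + 15*d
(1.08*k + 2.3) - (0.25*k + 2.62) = 0.83*k - 0.32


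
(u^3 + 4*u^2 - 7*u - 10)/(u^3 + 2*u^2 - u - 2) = (u^2 + 3*u - 10)/(u^2 + u - 2)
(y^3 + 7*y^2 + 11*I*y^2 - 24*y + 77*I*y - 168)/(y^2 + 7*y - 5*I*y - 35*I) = (y^2 + 11*I*y - 24)/(y - 5*I)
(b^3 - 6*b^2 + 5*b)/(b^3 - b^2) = (b - 5)/b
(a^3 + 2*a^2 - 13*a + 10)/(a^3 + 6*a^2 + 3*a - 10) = (a - 2)/(a + 2)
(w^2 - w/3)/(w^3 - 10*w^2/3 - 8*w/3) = (1 - 3*w)/(-3*w^2 + 10*w + 8)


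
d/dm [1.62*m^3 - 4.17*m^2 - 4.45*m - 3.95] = 4.86*m^2 - 8.34*m - 4.45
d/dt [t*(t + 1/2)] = 2*t + 1/2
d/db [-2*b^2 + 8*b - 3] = 8 - 4*b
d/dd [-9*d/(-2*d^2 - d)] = -18/(2*d + 1)^2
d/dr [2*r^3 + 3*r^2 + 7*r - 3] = 6*r^2 + 6*r + 7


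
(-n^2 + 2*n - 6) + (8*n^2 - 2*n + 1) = 7*n^2 - 5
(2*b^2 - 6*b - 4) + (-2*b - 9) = 2*b^2 - 8*b - 13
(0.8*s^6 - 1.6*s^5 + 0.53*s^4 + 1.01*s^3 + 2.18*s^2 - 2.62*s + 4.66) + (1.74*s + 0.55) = 0.8*s^6 - 1.6*s^5 + 0.53*s^4 + 1.01*s^3 + 2.18*s^2 - 0.88*s + 5.21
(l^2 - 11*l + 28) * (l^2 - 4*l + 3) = l^4 - 15*l^3 + 75*l^2 - 145*l + 84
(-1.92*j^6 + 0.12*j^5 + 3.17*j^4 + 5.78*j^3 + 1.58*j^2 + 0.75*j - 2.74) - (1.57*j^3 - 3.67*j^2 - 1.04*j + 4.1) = -1.92*j^6 + 0.12*j^5 + 3.17*j^4 + 4.21*j^3 + 5.25*j^2 + 1.79*j - 6.84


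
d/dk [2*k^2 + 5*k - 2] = 4*k + 5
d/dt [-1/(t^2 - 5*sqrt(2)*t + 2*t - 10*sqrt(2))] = (2*t - 5*sqrt(2) + 2)/(t^2 - 5*sqrt(2)*t + 2*t - 10*sqrt(2))^2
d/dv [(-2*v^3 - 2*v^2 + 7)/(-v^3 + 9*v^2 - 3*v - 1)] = (-20*v^4 + 12*v^3 + 33*v^2 - 122*v + 21)/(v^6 - 18*v^5 + 87*v^4 - 52*v^3 - 9*v^2 + 6*v + 1)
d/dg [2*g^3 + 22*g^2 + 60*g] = 6*g^2 + 44*g + 60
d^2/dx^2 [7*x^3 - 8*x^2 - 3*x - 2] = 42*x - 16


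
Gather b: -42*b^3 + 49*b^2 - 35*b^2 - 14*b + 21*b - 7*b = -42*b^3 + 14*b^2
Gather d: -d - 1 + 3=2 - d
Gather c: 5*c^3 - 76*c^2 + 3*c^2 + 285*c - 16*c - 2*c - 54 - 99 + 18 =5*c^3 - 73*c^2 + 267*c - 135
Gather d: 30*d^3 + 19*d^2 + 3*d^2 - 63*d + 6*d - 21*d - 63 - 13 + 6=30*d^3 + 22*d^2 - 78*d - 70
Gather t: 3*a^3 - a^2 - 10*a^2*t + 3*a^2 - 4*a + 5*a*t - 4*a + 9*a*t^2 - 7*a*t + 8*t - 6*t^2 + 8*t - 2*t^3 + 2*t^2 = 3*a^3 + 2*a^2 - 8*a - 2*t^3 + t^2*(9*a - 4) + t*(-10*a^2 - 2*a + 16)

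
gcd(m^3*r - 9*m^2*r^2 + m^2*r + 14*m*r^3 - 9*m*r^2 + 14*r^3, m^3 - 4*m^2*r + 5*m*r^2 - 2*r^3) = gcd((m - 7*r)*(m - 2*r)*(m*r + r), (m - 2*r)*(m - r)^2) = -m + 2*r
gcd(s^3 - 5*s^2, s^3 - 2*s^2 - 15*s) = s^2 - 5*s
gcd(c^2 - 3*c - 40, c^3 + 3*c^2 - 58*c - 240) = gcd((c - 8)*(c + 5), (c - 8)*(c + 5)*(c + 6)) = c^2 - 3*c - 40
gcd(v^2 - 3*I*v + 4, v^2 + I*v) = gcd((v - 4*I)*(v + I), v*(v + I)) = v + I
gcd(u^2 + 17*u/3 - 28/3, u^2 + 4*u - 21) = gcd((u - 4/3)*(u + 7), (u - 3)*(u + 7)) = u + 7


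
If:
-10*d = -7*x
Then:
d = 7*x/10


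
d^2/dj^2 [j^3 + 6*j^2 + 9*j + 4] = 6*j + 12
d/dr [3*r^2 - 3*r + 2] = 6*r - 3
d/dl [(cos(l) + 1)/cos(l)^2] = (cos(l) + 2)*sin(l)/cos(l)^3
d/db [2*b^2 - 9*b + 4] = 4*b - 9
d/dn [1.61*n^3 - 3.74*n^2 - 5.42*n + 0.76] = 4.83*n^2 - 7.48*n - 5.42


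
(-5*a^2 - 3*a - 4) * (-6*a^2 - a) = 30*a^4 + 23*a^3 + 27*a^2 + 4*a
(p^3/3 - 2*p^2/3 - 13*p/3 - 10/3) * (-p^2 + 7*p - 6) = -p^5/3 + 3*p^4 - 7*p^3/3 - 23*p^2 + 8*p/3 + 20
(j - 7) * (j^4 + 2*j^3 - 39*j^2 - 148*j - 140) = j^5 - 5*j^4 - 53*j^3 + 125*j^2 + 896*j + 980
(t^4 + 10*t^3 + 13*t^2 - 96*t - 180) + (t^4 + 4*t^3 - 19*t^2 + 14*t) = 2*t^4 + 14*t^3 - 6*t^2 - 82*t - 180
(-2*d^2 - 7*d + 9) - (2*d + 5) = -2*d^2 - 9*d + 4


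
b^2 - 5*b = b*(b - 5)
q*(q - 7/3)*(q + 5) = q^3 + 8*q^2/3 - 35*q/3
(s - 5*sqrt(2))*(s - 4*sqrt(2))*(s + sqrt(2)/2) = s^3 - 17*sqrt(2)*s^2/2 + 31*s + 20*sqrt(2)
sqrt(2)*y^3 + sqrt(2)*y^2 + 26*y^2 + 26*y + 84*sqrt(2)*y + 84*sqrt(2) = (y + 6*sqrt(2))*(y + 7*sqrt(2))*(sqrt(2)*y + sqrt(2))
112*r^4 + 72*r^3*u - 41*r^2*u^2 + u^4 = (-4*r + u)^2*(r + u)*(7*r + u)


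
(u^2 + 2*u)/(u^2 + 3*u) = (u + 2)/(u + 3)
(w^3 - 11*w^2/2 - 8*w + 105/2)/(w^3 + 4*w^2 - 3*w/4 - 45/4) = 2*(2*w^2 - 17*w + 35)/(4*w^2 + 4*w - 15)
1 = 1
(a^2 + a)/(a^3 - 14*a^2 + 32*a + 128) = a*(a + 1)/(a^3 - 14*a^2 + 32*a + 128)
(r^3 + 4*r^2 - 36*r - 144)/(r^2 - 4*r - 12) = (r^2 + 10*r + 24)/(r + 2)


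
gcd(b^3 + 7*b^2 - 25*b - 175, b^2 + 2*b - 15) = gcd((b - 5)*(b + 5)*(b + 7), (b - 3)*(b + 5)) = b + 5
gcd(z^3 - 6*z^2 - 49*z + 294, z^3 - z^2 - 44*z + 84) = z^2 + z - 42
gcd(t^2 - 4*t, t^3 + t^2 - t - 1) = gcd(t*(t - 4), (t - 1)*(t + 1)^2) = 1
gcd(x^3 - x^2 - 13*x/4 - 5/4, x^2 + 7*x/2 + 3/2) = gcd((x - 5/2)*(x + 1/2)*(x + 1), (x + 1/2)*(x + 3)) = x + 1/2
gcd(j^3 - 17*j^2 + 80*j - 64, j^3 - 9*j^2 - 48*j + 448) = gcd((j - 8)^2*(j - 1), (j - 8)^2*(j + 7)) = j^2 - 16*j + 64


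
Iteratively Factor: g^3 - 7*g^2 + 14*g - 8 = (g - 2)*(g^2 - 5*g + 4) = (g - 4)*(g - 2)*(g - 1)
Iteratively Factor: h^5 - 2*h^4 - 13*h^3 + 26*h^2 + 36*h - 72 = (h - 2)*(h^4 - 13*h^2 + 36) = (h - 2)*(h + 2)*(h^3 - 2*h^2 - 9*h + 18) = (h - 2)*(h + 2)*(h + 3)*(h^2 - 5*h + 6) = (h - 2)^2*(h + 2)*(h + 3)*(h - 3)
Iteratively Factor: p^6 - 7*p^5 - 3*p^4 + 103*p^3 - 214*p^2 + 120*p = (p - 1)*(p^5 - 6*p^4 - 9*p^3 + 94*p^2 - 120*p) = (p - 3)*(p - 1)*(p^4 - 3*p^3 - 18*p^2 + 40*p) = (p - 5)*(p - 3)*(p - 1)*(p^3 + 2*p^2 - 8*p) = (p - 5)*(p - 3)*(p - 2)*(p - 1)*(p^2 + 4*p) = p*(p - 5)*(p - 3)*(p - 2)*(p - 1)*(p + 4)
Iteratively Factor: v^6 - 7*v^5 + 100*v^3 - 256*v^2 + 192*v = (v - 2)*(v^5 - 5*v^4 - 10*v^3 + 80*v^2 - 96*v) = (v - 2)^2*(v^4 - 3*v^3 - 16*v^2 + 48*v) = (v - 2)^2*(v + 4)*(v^3 - 7*v^2 + 12*v) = (v - 4)*(v - 2)^2*(v + 4)*(v^2 - 3*v) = (v - 4)*(v - 3)*(v - 2)^2*(v + 4)*(v)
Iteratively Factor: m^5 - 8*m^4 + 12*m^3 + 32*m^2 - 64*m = (m + 2)*(m^4 - 10*m^3 + 32*m^2 - 32*m) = (m - 4)*(m + 2)*(m^3 - 6*m^2 + 8*m) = m*(m - 4)*(m + 2)*(m^2 - 6*m + 8) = m*(m - 4)^2*(m + 2)*(m - 2)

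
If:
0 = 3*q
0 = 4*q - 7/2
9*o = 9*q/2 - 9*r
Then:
No Solution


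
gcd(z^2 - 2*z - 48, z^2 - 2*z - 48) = z^2 - 2*z - 48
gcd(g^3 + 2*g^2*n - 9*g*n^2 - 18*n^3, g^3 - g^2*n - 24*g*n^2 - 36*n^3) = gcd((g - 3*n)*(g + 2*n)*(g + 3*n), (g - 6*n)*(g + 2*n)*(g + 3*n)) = g^2 + 5*g*n + 6*n^2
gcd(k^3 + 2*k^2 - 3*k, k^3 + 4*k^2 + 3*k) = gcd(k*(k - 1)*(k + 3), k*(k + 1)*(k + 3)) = k^2 + 3*k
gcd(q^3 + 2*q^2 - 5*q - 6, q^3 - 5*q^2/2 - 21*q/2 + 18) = q + 3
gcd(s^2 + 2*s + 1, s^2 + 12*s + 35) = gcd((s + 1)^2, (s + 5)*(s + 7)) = 1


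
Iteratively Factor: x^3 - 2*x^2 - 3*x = (x - 3)*(x^2 + x) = (x - 3)*(x + 1)*(x)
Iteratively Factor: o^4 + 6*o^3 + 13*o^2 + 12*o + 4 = (o + 1)*(o^3 + 5*o^2 + 8*o + 4) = (o + 1)*(o + 2)*(o^2 + 3*o + 2) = (o + 1)*(o + 2)^2*(o + 1)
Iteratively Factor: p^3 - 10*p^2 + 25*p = (p - 5)*(p^2 - 5*p) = (p - 5)^2*(p)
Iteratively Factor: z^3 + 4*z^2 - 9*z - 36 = (z + 3)*(z^2 + z - 12) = (z + 3)*(z + 4)*(z - 3)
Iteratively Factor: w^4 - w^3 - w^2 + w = (w - 1)*(w^3 - w) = w*(w - 1)*(w^2 - 1) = w*(w - 1)^2*(w + 1)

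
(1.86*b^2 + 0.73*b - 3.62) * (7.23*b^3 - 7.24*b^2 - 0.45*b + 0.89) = 13.4478*b^5 - 8.1885*b^4 - 32.2948*b^3 + 27.5357*b^2 + 2.2787*b - 3.2218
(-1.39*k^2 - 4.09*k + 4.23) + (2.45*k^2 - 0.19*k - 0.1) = 1.06*k^2 - 4.28*k + 4.13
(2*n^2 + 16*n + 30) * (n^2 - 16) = 2*n^4 + 16*n^3 - 2*n^2 - 256*n - 480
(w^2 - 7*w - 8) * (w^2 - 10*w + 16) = w^4 - 17*w^3 + 78*w^2 - 32*w - 128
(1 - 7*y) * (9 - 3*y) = 21*y^2 - 66*y + 9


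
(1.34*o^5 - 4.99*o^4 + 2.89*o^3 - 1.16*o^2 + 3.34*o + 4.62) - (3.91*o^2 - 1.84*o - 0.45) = 1.34*o^5 - 4.99*o^4 + 2.89*o^3 - 5.07*o^2 + 5.18*o + 5.07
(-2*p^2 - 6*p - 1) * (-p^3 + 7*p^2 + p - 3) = 2*p^5 - 8*p^4 - 43*p^3 - 7*p^2 + 17*p + 3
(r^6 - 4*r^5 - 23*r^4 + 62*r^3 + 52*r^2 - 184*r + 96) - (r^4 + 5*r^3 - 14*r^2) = r^6 - 4*r^5 - 24*r^4 + 57*r^3 + 66*r^2 - 184*r + 96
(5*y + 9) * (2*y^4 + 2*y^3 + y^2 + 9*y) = 10*y^5 + 28*y^4 + 23*y^3 + 54*y^2 + 81*y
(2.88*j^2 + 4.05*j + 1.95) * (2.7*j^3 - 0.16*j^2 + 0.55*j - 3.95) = 7.776*j^5 + 10.4742*j^4 + 6.201*j^3 - 9.4605*j^2 - 14.925*j - 7.7025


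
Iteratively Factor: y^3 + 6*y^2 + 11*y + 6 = (y + 3)*(y^2 + 3*y + 2) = (y + 1)*(y + 3)*(y + 2)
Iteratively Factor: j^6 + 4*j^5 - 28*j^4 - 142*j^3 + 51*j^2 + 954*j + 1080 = (j + 4)*(j^5 - 28*j^3 - 30*j^2 + 171*j + 270) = (j + 2)*(j + 4)*(j^4 - 2*j^3 - 24*j^2 + 18*j + 135) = (j + 2)*(j + 3)*(j + 4)*(j^3 - 5*j^2 - 9*j + 45) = (j + 2)*(j + 3)^2*(j + 4)*(j^2 - 8*j + 15) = (j - 3)*(j + 2)*(j + 3)^2*(j + 4)*(j - 5)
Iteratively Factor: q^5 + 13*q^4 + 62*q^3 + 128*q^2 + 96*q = (q)*(q^4 + 13*q^3 + 62*q^2 + 128*q + 96) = q*(q + 4)*(q^3 + 9*q^2 + 26*q + 24) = q*(q + 4)^2*(q^2 + 5*q + 6) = q*(q + 2)*(q + 4)^2*(q + 3)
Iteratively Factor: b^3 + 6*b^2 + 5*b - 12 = (b + 3)*(b^2 + 3*b - 4) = (b + 3)*(b + 4)*(b - 1)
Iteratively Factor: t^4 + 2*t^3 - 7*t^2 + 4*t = (t + 4)*(t^3 - 2*t^2 + t) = (t - 1)*(t + 4)*(t^2 - t) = (t - 1)^2*(t + 4)*(t)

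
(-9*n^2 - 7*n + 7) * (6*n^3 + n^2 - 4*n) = -54*n^5 - 51*n^4 + 71*n^3 + 35*n^2 - 28*n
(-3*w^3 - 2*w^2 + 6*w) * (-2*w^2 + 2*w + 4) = 6*w^5 - 2*w^4 - 28*w^3 + 4*w^2 + 24*w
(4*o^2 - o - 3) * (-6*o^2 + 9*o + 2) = -24*o^4 + 42*o^3 + 17*o^2 - 29*o - 6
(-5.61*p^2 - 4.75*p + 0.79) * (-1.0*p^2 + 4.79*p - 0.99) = 5.61*p^4 - 22.1219*p^3 - 17.9886*p^2 + 8.4866*p - 0.7821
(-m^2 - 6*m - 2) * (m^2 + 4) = -m^4 - 6*m^3 - 6*m^2 - 24*m - 8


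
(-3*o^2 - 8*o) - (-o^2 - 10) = -2*o^2 - 8*o + 10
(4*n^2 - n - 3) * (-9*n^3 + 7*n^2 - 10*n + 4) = -36*n^5 + 37*n^4 - 20*n^3 + 5*n^2 + 26*n - 12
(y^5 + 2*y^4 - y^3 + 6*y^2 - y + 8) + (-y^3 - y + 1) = y^5 + 2*y^4 - 2*y^3 + 6*y^2 - 2*y + 9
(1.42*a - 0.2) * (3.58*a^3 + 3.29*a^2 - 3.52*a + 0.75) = 5.0836*a^4 + 3.9558*a^3 - 5.6564*a^2 + 1.769*a - 0.15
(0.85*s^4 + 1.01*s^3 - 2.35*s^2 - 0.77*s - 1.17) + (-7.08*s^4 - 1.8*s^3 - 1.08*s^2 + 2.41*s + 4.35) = -6.23*s^4 - 0.79*s^3 - 3.43*s^2 + 1.64*s + 3.18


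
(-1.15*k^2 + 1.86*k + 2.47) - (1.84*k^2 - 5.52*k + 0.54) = -2.99*k^2 + 7.38*k + 1.93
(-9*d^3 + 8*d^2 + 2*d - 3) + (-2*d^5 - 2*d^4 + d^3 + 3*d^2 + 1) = -2*d^5 - 2*d^4 - 8*d^3 + 11*d^2 + 2*d - 2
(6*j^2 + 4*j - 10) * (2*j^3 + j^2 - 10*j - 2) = 12*j^5 + 14*j^4 - 76*j^3 - 62*j^2 + 92*j + 20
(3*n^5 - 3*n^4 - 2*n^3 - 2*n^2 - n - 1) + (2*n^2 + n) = 3*n^5 - 3*n^4 - 2*n^3 - 1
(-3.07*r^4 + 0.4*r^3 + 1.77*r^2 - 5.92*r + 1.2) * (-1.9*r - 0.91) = 5.833*r^5 + 2.0337*r^4 - 3.727*r^3 + 9.6373*r^2 + 3.1072*r - 1.092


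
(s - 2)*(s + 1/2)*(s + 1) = s^3 - s^2/2 - 5*s/2 - 1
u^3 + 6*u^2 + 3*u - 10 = (u - 1)*(u + 2)*(u + 5)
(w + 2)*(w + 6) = w^2 + 8*w + 12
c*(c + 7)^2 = c^3 + 14*c^2 + 49*c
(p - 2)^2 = p^2 - 4*p + 4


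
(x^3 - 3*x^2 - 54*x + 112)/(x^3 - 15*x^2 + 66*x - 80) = (x + 7)/(x - 5)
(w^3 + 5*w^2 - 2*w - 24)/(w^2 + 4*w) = w + 1 - 6/w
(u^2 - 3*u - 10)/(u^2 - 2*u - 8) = (u - 5)/(u - 4)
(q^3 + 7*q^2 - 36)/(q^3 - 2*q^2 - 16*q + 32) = (q^2 + 9*q + 18)/(q^2 - 16)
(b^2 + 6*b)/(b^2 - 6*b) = (b + 6)/(b - 6)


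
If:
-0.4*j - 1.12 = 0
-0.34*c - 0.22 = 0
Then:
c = -0.65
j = -2.80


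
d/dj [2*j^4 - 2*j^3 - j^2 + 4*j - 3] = 8*j^3 - 6*j^2 - 2*j + 4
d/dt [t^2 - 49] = 2*t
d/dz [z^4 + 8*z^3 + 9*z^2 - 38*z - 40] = 4*z^3 + 24*z^2 + 18*z - 38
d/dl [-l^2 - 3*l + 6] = -2*l - 3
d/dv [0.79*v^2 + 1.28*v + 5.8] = 1.58*v + 1.28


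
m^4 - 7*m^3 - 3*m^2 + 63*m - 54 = (m - 6)*(m - 3)*(m - 1)*(m + 3)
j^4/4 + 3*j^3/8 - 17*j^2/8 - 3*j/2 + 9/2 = (j/4 + 1/2)*(j - 2)*(j - 3/2)*(j + 3)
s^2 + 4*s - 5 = (s - 1)*(s + 5)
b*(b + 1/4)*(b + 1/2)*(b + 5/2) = b^4 + 13*b^3/4 + 2*b^2 + 5*b/16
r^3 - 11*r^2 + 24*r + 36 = (r - 6)^2*(r + 1)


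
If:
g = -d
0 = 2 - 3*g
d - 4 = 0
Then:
No Solution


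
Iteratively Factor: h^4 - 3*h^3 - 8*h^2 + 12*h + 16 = (h - 2)*(h^3 - h^2 - 10*h - 8) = (h - 2)*(h + 2)*(h^2 - 3*h - 4) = (h - 2)*(h + 1)*(h + 2)*(h - 4)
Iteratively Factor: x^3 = (x)*(x^2) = x^2*(x)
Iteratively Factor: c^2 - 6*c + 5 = (c - 1)*(c - 5)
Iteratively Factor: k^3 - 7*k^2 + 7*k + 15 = (k - 3)*(k^2 - 4*k - 5) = (k - 3)*(k + 1)*(k - 5)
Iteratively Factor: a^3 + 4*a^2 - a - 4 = (a - 1)*(a^2 + 5*a + 4) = (a - 1)*(a + 4)*(a + 1)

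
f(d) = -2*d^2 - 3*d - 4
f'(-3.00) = 9.00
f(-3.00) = -13.00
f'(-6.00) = 21.00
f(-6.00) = -58.00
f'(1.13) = -7.52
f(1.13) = -9.94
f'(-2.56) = 7.24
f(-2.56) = -9.43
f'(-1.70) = 3.80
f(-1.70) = -4.68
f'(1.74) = -9.96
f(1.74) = -15.28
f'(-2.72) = 7.88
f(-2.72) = -10.64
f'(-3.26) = 10.04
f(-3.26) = -15.48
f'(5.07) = -23.28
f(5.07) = -70.62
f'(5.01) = -23.04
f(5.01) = -69.23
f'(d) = -4*d - 3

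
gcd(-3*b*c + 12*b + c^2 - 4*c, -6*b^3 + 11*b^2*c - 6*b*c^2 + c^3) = 3*b - c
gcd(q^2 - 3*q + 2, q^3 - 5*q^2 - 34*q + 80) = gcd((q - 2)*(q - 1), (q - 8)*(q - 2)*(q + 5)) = q - 2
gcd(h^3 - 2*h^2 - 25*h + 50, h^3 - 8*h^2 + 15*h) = h - 5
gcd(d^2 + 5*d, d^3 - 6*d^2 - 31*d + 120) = d + 5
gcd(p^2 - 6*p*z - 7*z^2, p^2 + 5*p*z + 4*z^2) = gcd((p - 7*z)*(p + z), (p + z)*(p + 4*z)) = p + z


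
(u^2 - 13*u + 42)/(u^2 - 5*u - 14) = (u - 6)/(u + 2)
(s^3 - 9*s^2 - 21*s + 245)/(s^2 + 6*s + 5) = (s^2 - 14*s + 49)/(s + 1)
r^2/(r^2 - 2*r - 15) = r^2/(r^2 - 2*r - 15)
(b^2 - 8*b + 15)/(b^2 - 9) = (b - 5)/(b + 3)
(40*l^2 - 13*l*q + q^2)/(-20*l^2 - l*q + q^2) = (-8*l + q)/(4*l + q)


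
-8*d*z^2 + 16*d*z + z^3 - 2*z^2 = z*(-8*d + z)*(z - 2)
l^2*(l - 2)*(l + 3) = l^4 + l^3 - 6*l^2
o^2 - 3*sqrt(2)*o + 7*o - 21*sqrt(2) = (o + 7)*(o - 3*sqrt(2))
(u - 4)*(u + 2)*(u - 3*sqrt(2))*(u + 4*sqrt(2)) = u^4 - 2*u^3 + sqrt(2)*u^3 - 32*u^2 - 2*sqrt(2)*u^2 - 8*sqrt(2)*u + 48*u + 192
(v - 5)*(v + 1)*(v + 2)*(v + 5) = v^4 + 3*v^3 - 23*v^2 - 75*v - 50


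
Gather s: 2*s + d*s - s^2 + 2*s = -s^2 + s*(d + 4)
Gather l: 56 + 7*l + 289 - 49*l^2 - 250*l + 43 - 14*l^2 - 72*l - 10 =-63*l^2 - 315*l + 378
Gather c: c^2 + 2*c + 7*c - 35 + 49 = c^2 + 9*c + 14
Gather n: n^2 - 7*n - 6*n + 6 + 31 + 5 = n^2 - 13*n + 42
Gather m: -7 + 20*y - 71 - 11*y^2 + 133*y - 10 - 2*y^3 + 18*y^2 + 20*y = -2*y^3 + 7*y^2 + 173*y - 88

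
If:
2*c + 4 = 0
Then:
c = -2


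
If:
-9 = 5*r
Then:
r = -9/5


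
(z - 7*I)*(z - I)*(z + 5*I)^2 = z^4 + 2*I*z^3 + 48*z^2 + 130*I*z + 175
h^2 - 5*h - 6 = (h - 6)*(h + 1)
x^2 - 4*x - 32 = (x - 8)*(x + 4)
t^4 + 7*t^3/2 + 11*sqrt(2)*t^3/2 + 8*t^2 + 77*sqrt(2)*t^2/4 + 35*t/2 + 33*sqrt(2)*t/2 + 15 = (t + 3/2)*(t + 2)*(t + sqrt(2)/2)*(t + 5*sqrt(2))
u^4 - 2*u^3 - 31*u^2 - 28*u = u*(u - 7)*(u + 1)*(u + 4)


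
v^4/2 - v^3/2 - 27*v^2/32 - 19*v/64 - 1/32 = (v/2 + 1/4)*(v - 2)*(v + 1/4)^2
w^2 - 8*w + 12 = (w - 6)*(w - 2)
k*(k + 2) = k^2 + 2*k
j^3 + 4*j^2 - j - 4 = (j - 1)*(j + 1)*(j + 4)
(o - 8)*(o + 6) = o^2 - 2*o - 48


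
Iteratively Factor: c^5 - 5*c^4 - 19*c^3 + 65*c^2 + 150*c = (c - 5)*(c^4 - 19*c^2 - 30*c) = c*(c - 5)*(c^3 - 19*c - 30) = c*(c - 5)*(c + 3)*(c^2 - 3*c - 10) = c*(c - 5)*(c + 2)*(c + 3)*(c - 5)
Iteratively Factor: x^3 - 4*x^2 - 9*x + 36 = (x - 4)*(x^2 - 9) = (x - 4)*(x + 3)*(x - 3)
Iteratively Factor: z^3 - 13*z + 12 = (z - 3)*(z^2 + 3*z - 4) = (z - 3)*(z - 1)*(z + 4)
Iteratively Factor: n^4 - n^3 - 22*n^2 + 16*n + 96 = (n - 4)*(n^3 + 3*n^2 - 10*n - 24) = (n - 4)*(n - 3)*(n^2 + 6*n + 8) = (n - 4)*(n - 3)*(n + 2)*(n + 4)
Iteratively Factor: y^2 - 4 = (y - 2)*(y + 2)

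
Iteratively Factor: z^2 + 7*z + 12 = (z + 4)*(z + 3)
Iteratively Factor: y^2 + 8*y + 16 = (y + 4)*(y + 4)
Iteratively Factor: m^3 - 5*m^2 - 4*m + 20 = (m + 2)*(m^2 - 7*m + 10) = (m - 5)*(m + 2)*(m - 2)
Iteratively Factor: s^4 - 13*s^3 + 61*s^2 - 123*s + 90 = (s - 3)*(s^3 - 10*s^2 + 31*s - 30) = (s - 5)*(s - 3)*(s^2 - 5*s + 6) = (s - 5)*(s - 3)*(s - 2)*(s - 3)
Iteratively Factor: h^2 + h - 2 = (h + 2)*(h - 1)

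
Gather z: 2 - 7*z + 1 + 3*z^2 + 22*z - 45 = 3*z^2 + 15*z - 42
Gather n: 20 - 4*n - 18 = 2 - 4*n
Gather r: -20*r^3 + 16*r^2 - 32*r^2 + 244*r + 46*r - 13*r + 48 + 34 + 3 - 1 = -20*r^3 - 16*r^2 + 277*r + 84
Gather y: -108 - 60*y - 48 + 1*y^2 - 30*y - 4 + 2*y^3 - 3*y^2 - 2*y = 2*y^3 - 2*y^2 - 92*y - 160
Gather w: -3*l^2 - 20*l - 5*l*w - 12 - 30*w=-3*l^2 - 20*l + w*(-5*l - 30) - 12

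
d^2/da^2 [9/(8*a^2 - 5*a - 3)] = 18*(64*a^2 - 40*a - (16*a - 5)^2 - 24)/(-8*a^2 + 5*a + 3)^3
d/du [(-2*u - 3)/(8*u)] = 3/(8*u^2)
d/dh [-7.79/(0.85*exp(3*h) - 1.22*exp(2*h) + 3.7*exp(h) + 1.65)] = (19.8645*exp(2*h) - 19.0076*exp(h) + 28.823)*exp(h)/(0.85*exp(3*h) - 1.22*exp(2*h) + 3.7*exp(h) + 1.65)^2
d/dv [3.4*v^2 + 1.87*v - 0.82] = 6.8*v + 1.87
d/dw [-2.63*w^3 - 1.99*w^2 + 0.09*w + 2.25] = -7.89*w^2 - 3.98*w + 0.09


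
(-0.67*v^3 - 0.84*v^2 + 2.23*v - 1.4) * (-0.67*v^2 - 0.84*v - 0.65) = 0.4489*v^5 + 1.1256*v^4 - 0.353*v^3 - 0.3892*v^2 - 0.2735*v + 0.91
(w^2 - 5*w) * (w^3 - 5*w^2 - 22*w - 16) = w^5 - 10*w^4 + 3*w^3 + 94*w^2 + 80*w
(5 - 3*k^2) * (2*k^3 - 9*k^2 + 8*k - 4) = -6*k^5 + 27*k^4 - 14*k^3 - 33*k^2 + 40*k - 20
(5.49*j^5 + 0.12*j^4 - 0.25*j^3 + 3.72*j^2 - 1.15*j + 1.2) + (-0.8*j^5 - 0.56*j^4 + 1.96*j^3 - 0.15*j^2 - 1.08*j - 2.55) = 4.69*j^5 - 0.44*j^4 + 1.71*j^3 + 3.57*j^2 - 2.23*j - 1.35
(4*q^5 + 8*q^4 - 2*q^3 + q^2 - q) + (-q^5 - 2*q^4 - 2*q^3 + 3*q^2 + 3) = 3*q^5 + 6*q^4 - 4*q^3 + 4*q^2 - q + 3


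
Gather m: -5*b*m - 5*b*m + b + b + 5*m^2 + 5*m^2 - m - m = 2*b + 10*m^2 + m*(-10*b - 2)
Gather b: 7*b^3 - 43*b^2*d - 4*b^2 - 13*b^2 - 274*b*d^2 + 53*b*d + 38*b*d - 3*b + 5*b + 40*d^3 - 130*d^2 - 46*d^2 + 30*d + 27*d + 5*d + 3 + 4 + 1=7*b^3 + b^2*(-43*d - 17) + b*(-274*d^2 + 91*d + 2) + 40*d^3 - 176*d^2 + 62*d + 8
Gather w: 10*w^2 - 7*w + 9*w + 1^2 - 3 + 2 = 10*w^2 + 2*w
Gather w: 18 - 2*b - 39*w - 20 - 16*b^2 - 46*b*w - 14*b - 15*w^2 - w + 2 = -16*b^2 - 16*b - 15*w^2 + w*(-46*b - 40)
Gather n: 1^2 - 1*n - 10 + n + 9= 0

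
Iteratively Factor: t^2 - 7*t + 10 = (t - 2)*(t - 5)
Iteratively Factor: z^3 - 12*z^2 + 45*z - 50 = (z - 5)*(z^2 - 7*z + 10) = (z - 5)^2*(z - 2)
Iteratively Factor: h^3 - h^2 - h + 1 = (h - 1)*(h^2 - 1) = (h - 1)^2*(h + 1)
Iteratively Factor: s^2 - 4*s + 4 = (s - 2)*(s - 2)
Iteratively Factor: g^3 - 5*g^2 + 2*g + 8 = (g - 2)*(g^2 - 3*g - 4) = (g - 4)*(g - 2)*(g + 1)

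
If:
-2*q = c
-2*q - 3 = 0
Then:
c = 3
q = -3/2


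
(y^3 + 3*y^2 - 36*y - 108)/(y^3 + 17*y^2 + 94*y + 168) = (y^2 - 3*y - 18)/(y^2 + 11*y + 28)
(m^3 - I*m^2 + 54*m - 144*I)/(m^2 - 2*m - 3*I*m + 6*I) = (m^2 + 2*I*m + 48)/(m - 2)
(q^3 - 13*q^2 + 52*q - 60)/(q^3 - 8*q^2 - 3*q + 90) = (q - 2)/(q + 3)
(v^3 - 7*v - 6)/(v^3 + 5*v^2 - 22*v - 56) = (v^2 - 2*v - 3)/(v^2 + 3*v - 28)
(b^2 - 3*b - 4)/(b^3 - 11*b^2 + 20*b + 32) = 1/(b - 8)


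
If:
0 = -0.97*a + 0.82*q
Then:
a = 0.845360824742268*q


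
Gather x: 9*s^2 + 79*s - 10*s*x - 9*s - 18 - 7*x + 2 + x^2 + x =9*s^2 + 70*s + x^2 + x*(-10*s - 6) - 16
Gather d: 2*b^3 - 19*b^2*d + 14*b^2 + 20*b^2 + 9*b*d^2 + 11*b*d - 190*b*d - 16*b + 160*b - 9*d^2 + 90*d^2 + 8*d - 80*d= 2*b^3 + 34*b^2 + 144*b + d^2*(9*b + 81) + d*(-19*b^2 - 179*b - 72)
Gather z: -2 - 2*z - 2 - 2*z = -4*z - 4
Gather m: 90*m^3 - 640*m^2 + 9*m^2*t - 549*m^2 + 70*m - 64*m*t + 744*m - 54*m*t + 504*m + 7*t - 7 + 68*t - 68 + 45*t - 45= 90*m^3 + m^2*(9*t - 1189) + m*(1318 - 118*t) + 120*t - 120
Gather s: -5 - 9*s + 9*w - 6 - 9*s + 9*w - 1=-18*s + 18*w - 12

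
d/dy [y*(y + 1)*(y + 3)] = 3*y^2 + 8*y + 3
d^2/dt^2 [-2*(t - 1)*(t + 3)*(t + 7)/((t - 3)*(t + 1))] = 48*(-3*t^3 - 3*t^2 - 21*t + 11)/(t^6 - 6*t^5 + 3*t^4 + 28*t^3 - 9*t^2 - 54*t - 27)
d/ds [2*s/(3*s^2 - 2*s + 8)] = 2*(8 - 3*s^2)/(9*s^4 - 12*s^3 + 52*s^2 - 32*s + 64)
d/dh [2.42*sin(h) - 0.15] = 2.42*cos(h)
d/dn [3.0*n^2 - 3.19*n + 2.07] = 6.0*n - 3.19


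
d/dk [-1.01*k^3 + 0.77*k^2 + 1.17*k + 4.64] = -3.03*k^2 + 1.54*k + 1.17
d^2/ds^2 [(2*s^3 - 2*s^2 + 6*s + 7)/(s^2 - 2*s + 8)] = 6*(-2*s^3 - 9*s^2 + 66*s - 20)/(s^6 - 6*s^5 + 36*s^4 - 104*s^3 + 288*s^2 - 384*s + 512)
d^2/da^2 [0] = 0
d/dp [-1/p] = p^(-2)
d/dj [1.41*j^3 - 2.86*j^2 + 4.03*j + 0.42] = 4.23*j^2 - 5.72*j + 4.03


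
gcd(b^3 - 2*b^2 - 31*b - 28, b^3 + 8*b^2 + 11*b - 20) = b + 4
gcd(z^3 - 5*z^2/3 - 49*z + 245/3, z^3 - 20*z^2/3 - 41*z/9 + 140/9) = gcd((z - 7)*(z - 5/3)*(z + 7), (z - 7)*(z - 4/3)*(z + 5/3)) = z - 7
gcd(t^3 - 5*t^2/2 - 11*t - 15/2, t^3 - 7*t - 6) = t + 1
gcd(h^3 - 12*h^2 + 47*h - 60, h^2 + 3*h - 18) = h - 3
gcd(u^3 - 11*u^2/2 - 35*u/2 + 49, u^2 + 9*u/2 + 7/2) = u + 7/2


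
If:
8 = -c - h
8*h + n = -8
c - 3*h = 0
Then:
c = -6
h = -2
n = 8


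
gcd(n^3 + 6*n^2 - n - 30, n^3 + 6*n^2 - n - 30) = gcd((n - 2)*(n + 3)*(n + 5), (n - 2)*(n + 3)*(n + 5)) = n^3 + 6*n^2 - n - 30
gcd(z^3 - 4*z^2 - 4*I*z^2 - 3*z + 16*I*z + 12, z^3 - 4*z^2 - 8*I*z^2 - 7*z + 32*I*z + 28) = z^2 + z*(-4 - I) + 4*I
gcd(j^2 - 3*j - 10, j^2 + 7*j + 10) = j + 2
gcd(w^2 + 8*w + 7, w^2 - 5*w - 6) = w + 1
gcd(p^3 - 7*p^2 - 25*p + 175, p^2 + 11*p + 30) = p + 5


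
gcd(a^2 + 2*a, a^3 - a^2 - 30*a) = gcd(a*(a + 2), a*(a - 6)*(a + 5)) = a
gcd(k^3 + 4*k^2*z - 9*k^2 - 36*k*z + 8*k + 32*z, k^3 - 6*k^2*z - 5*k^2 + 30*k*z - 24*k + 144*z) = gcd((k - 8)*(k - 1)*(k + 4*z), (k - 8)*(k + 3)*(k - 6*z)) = k - 8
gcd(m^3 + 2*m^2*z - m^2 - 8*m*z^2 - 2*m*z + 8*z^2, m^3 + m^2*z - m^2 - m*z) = m - 1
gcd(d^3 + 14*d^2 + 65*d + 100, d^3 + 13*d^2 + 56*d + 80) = d^2 + 9*d + 20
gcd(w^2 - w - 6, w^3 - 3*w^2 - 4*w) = 1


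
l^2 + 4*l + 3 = (l + 1)*(l + 3)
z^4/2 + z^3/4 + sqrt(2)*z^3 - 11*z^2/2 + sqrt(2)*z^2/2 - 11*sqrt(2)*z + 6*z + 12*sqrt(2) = (z/2 + sqrt(2))*(z - 2)*(z - 3/2)*(z + 4)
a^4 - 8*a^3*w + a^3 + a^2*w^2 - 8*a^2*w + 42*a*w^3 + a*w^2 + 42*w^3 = (a + 1)*(a - 7*w)*(a - 3*w)*(a + 2*w)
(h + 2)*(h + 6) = h^2 + 8*h + 12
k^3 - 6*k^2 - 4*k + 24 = (k - 6)*(k - 2)*(k + 2)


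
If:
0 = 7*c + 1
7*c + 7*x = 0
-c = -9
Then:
No Solution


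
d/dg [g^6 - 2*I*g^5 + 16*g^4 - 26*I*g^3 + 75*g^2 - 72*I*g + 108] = 6*g^5 - 10*I*g^4 + 64*g^3 - 78*I*g^2 + 150*g - 72*I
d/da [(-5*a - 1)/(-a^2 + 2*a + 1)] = (5*a^2 - 10*a - 2*(a - 1)*(5*a + 1) - 5)/(-a^2 + 2*a + 1)^2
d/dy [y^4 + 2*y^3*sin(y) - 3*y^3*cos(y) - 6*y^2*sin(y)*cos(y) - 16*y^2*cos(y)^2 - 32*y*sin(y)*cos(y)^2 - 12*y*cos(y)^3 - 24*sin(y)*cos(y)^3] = 3*y^3*sin(y) + 2*y^3*cos(y) + 4*y^3 + 6*y^2*sin(y) + 16*y^2*sin(2*y) - 9*y^2*cos(y) - 6*y^2*cos(2*y) + 9*y*sin(y) - 6*y*sin(2*y) + 9*y*sin(3*y) - 8*y*cos(y) - 16*y*cos(2*y) - 24*y*cos(3*y) - 16*y - 8*sin(y) - 8*sin(3*y) - 9*cos(y) - 24*cos(2*y)^2 - 12*cos(2*y) - 3*cos(3*y) + 12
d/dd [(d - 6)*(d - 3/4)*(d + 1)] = 3*d^2 - 23*d/2 - 9/4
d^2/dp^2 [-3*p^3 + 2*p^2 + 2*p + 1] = 4 - 18*p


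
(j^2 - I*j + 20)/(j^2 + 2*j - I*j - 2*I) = (j^2 - I*j + 20)/(j^2 + j*(2 - I) - 2*I)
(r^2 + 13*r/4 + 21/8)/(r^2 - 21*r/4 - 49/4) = (r + 3/2)/(r - 7)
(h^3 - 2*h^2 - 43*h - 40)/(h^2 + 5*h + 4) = (h^2 - 3*h - 40)/(h + 4)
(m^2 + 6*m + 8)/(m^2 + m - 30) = (m^2 + 6*m + 8)/(m^2 + m - 30)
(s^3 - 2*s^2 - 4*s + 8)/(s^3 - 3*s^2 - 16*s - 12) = (s^2 - 4*s + 4)/(s^2 - 5*s - 6)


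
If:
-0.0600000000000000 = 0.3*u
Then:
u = -0.20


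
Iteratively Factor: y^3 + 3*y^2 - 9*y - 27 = (y - 3)*(y^2 + 6*y + 9) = (y - 3)*(y + 3)*(y + 3)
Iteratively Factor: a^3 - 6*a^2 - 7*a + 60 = (a + 3)*(a^2 - 9*a + 20) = (a - 5)*(a + 3)*(a - 4)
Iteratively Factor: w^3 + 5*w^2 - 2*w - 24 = (w + 4)*(w^2 + w - 6) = (w + 3)*(w + 4)*(w - 2)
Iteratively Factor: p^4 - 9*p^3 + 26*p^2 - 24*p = (p - 4)*(p^3 - 5*p^2 + 6*p) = (p - 4)*(p - 3)*(p^2 - 2*p) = (p - 4)*(p - 3)*(p - 2)*(p)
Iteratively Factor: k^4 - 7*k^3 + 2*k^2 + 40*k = (k - 4)*(k^3 - 3*k^2 - 10*k) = (k - 5)*(k - 4)*(k^2 + 2*k) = k*(k - 5)*(k - 4)*(k + 2)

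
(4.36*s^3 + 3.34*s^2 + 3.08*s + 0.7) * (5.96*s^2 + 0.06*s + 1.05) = 25.9856*s^5 + 20.168*s^4 + 23.1352*s^3 + 7.8638*s^2 + 3.276*s + 0.735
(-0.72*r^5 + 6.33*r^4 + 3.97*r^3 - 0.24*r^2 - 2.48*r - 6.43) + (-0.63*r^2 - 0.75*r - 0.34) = -0.72*r^5 + 6.33*r^4 + 3.97*r^3 - 0.87*r^2 - 3.23*r - 6.77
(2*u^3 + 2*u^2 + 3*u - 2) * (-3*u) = -6*u^4 - 6*u^3 - 9*u^2 + 6*u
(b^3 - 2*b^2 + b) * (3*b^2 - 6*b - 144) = 3*b^5 - 12*b^4 - 129*b^3 + 282*b^2 - 144*b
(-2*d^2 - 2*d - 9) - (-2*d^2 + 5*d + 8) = -7*d - 17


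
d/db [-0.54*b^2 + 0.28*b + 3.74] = 0.28 - 1.08*b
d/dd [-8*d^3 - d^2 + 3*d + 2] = -24*d^2 - 2*d + 3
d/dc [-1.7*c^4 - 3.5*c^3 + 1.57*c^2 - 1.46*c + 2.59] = -6.8*c^3 - 10.5*c^2 + 3.14*c - 1.46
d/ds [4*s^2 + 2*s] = 8*s + 2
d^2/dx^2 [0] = 0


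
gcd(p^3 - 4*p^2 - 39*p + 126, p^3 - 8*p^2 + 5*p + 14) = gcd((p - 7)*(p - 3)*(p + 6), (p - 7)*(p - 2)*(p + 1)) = p - 7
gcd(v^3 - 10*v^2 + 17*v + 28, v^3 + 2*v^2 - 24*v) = v - 4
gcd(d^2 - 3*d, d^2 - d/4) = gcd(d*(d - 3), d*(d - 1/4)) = d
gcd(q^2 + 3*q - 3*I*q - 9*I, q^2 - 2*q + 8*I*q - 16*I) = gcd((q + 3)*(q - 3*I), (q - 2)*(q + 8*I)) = 1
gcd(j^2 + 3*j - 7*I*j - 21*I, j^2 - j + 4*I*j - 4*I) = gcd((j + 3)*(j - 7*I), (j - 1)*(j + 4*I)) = 1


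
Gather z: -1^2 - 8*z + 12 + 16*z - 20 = 8*z - 9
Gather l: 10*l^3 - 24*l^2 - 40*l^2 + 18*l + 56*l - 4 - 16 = 10*l^3 - 64*l^2 + 74*l - 20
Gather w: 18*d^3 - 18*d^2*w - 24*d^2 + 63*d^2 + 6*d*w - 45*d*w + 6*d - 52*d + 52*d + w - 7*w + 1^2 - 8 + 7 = 18*d^3 + 39*d^2 + 6*d + w*(-18*d^2 - 39*d - 6)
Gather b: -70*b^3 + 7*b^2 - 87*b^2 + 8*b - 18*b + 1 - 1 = -70*b^3 - 80*b^2 - 10*b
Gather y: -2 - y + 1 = -y - 1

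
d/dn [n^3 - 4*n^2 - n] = 3*n^2 - 8*n - 1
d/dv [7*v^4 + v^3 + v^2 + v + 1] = 28*v^3 + 3*v^2 + 2*v + 1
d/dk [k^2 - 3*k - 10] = 2*k - 3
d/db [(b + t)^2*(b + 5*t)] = (b + t)*(3*b + 11*t)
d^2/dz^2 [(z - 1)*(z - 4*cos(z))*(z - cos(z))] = 5*z^2*cos(z) + 20*z*sin(z) - 5*z*cos(z) - 8*z*cos(2*z) + 6*z - 10*sqrt(2)*sin(z + pi/4) + 8*sqrt(2)*cos(2*z + pi/4) - 2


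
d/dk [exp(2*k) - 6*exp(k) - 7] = 2*(exp(k) - 3)*exp(k)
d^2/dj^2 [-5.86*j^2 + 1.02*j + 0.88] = -11.7200000000000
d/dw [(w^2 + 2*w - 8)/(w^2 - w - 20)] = -3/(w^2 - 10*w + 25)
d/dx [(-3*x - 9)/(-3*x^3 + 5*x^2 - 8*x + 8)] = 6*(-3*x^3 - 11*x^2 + 15*x - 16)/(9*x^6 - 30*x^5 + 73*x^4 - 128*x^3 + 144*x^2 - 128*x + 64)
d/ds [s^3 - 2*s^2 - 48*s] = 3*s^2 - 4*s - 48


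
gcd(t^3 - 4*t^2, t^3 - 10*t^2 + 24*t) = t^2 - 4*t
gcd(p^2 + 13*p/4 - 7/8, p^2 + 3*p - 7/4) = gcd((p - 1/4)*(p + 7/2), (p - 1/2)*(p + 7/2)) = p + 7/2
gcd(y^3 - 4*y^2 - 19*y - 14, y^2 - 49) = y - 7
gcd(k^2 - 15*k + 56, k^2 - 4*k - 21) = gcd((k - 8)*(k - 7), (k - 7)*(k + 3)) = k - 7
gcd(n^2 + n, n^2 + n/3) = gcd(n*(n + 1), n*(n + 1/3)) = n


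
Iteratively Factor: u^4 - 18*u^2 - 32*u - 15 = (u + 3)*(u^3 - 3*u^2 - 9*u - 5) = (u + 1)*(u + 3)*(u^2 - 4*u - 5) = (u + 1)^2*(u + 3)*(u - 5)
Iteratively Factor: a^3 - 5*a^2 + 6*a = (a - 2)*(a^2 - 3*a) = a*(a - 2)*(a - 3)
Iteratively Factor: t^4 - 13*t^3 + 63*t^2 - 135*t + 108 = (t - 3)*(t^3 - 10*t^2 + 33*t - 36) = (t - 3)^2*(t^2 - 7*t + 12) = (t - 4)*(t - 3)^2*(t - 3)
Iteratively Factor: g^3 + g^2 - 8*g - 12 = (g + 2)*(g^2 - g - 6) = (g - 3)*(g + 2)*(g + 2)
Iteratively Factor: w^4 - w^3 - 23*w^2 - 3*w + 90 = (w + 3)*(w^3 - 4*w^2 - 11*w + 30) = (w - 5)*(w + 3)*(w^2 + w - 6) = (w - 5)*(w + 3)^2*(w - 2)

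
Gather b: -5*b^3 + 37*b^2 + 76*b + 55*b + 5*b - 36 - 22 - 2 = -5*b^3 + 37*b^2 + 136*b - 60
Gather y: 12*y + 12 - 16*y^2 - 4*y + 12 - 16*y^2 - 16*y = -32*y^2 - 8*y + 24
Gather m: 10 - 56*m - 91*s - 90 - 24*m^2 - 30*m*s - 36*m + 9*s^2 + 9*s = -24*m^2 + m*(-30*s - 92) + 9*s^2 - 82*s - 80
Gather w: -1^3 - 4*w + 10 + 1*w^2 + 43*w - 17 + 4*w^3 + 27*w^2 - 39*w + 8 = 4*w^3 + 28*w^2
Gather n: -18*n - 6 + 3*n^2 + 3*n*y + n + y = 3*n^2 + n*(3*y - 17) + y - 6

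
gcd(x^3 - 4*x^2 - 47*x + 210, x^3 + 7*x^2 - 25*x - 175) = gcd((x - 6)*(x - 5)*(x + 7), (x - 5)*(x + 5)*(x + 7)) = x^2 + 2*x - 35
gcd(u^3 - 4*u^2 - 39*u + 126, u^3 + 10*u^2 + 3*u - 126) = u^2 + 3*u - 18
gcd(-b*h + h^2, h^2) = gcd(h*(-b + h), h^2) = h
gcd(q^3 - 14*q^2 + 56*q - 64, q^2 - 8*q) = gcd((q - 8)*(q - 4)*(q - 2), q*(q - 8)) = q - 8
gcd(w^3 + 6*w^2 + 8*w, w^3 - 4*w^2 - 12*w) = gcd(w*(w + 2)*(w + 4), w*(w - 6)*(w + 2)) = w^2 + 2*w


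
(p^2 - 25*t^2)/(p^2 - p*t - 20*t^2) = (p + 5*t)/(p + 4*t)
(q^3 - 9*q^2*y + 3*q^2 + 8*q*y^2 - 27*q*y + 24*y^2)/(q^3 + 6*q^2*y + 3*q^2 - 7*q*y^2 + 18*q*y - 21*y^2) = (q - 8*y)/(q + 7*y)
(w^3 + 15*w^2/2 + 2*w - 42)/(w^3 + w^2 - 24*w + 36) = (w + 7/2)/(w - 3)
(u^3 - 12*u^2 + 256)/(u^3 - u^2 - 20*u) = (u^2 - 16*u + 64)/(u*(u - 5))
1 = 1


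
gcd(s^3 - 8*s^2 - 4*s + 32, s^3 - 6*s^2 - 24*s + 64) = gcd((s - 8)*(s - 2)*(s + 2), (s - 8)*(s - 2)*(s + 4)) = s^2 - 10*s + 16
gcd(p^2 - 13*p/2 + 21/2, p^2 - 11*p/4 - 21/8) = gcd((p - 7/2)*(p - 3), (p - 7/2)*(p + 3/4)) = p - 7/2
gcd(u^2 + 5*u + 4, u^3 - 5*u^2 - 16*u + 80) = u + 4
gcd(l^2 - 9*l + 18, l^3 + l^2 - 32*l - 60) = l - 6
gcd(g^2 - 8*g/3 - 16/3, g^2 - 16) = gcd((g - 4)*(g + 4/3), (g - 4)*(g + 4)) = g - 4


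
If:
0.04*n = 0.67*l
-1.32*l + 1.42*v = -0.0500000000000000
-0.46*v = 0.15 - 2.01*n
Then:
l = 0.00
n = 0.07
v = -0.03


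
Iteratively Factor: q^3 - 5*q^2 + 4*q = (q - 4)*(q^2 - q) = (q - 4)*(q - 1)*(q)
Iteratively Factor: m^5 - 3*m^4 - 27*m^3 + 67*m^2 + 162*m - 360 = (m - 3)*(m^4 - 27*m^2 - 14*m + 120) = (m - 3)*(m + 3)*(m^3 - 3*m^2 - 18*m + 40) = (m - 3)*(m - 2)*(m + 3)*(m^2 - m - 20) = (m - 5)*(m - 3)*(m - 2)*(m + 3)*(m + 4)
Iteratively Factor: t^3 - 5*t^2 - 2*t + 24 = (t + 2)*(t^2 - 7*t + 12) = (t - 3)*(t + 2)*(t - 4)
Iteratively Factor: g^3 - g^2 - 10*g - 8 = (g + 2)*(g^2 - 3*g - 4) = (g + 1)*(g + 2)*(g - 4)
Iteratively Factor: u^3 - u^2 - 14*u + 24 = (u - 3)*(u^2 + 2*u - 8) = (u - 3)*(u + 4)*(u - 2)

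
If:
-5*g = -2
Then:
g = 2/5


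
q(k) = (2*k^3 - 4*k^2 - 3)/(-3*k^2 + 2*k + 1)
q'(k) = (6*k - 2)*(2*k^3 - 4*k^2 - 3)/(-3*k^2 + 2*k + 1)^2 + (6*k^2 - 8*k)/(-3*k^2 + 2*k + 1) = 2*(-3*k^4 + 4*k^3 - k^2 - 13*k + 3)/(9*k^4 - 12*k^3 - 2*k^2 + 4*k + 1)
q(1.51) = 1.86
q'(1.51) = -5.21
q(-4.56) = 3.91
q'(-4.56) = -0.66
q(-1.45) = 2.13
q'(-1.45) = -0.17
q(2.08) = 0.30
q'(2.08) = -1.59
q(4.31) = -1.80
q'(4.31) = -0.74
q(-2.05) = 2.36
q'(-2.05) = -0.50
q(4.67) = -2.06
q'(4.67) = -0.72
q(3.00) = -0.75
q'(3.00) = -0.90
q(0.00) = -3.00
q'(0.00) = 6.00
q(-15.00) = 10.87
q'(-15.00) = -0.67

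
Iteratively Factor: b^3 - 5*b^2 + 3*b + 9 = (b - 3)*(b^2 - 2*b - 3) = (b - 3)^2*(b + 1)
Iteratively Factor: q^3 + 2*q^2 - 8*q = (q)*(q^2 + 2*q - 8) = q*(q + 4)*(q - 2)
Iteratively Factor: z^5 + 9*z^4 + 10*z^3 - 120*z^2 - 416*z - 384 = (z + 3)*(z^4 + 6*z^3 - 8*z^2 - 96*z - 128) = (z + 3)*(z + 4)*(z^3 + 2*z^2 - 16*z - 32) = (z + 3)*(z + 4)^2*(z^2 - 2*z - 8) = (z - 4)*(z + 3)*(z + 4)^2*(z + 2)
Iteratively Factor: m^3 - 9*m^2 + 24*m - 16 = (m - 4)*(m^2 - 5*m + 4) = (m - 4)*(m - 1)*(m - 4)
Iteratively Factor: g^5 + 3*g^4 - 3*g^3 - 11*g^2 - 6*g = (g + 3)*(g^4 - 3*g^2 - 2*g) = (g - 2)*(g + 3)*(g^3 + 2*g^2 + g) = (g - 2)*(g + 1)*(g + 3)*(g^2 + g) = g*(g - 2)*(g + 1)*(g + 3)*(g + 1)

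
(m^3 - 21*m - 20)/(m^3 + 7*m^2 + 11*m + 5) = (m^2 - m - 20)/(m^2 + 6*m + 5)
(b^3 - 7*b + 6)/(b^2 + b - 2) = (b^2 + b - 6)/(b + 2)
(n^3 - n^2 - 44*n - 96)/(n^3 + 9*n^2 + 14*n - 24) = (n^2 - 5*n - 24)/(n^2 + 5*n - 6)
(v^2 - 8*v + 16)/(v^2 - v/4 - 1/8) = 8*(-v^2 + 8*v - 16)/(-8*v^2 + 2*v + 1)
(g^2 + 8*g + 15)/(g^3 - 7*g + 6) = (g + 5)/(g^2 - 3*g + 2)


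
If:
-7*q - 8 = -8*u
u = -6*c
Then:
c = -u/6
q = 8*u/7 - 8/7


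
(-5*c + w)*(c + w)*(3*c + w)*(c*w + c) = -15*c^4*w - 15*c^4 - 17*c^3*w^2 - 17*c^3*w - c^2*w^3 - c^2*w^2 + c*w^4 + c*w^3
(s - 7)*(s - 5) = s^2 - 12*s + 35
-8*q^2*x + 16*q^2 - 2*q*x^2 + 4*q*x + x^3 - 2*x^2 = (-4*q + x)*(2*q + x)*(x - 2)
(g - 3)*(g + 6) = g^2 + 3*g - 18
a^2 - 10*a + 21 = (a - 7)*(a - 3)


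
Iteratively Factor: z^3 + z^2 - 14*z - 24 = (z + 3)*(z^2 - 2*z - 8) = (z + 2)*(z + 3)*(z - 4)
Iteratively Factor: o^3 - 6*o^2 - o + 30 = (o + 2)*(o^2 - 8*o + 15) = (o - 3)*(o + 2)*(o - 5)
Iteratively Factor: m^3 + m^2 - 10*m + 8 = (m - 1)*(m^2 + 2*m - 8) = (m - 2)*(m - 1)*(m + 4)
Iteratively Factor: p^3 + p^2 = (p)*(p^2 + p) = p^2*(p + 1)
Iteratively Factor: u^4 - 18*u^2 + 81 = (u + 3)*(u^3 - 3*u^2 - 9*u + 27) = (u - 3)*(u + 3)*(u^2 - 9) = (u - 3)^2*(u + 3)*(u + 3)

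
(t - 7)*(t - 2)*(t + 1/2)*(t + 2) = t^4 - 13*t^3/2 - 15*t^2/2 + 26*t + 14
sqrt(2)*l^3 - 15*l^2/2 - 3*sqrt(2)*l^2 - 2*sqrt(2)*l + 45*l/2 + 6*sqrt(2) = (l - 3)*(l - 4*sqrt(2))*(sqrt(2)*l + 1/2)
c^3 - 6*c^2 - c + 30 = (c - 5)*(c - 3)*(c + 2)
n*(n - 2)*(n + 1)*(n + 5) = n^4 + 4*n^3 - 7*n^2 - 10*n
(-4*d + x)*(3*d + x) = -12*d^2 - d*x + x^2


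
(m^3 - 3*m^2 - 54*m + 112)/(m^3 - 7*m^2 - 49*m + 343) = (m^2 - 10*m + 16)/(m^2 - 14*m + 49)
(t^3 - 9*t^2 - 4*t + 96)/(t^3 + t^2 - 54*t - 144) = (t - 4)/(t + 6)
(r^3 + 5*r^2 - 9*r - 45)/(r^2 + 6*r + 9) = (r^2 + 2*r - 15)/(r + 3)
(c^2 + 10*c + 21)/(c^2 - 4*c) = (c^2 + 10*c + 21)/(c*(c - 4))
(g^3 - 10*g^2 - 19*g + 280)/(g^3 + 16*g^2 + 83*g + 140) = (g^2 - 15*g + 56)/(g^2 + 11*g + 28)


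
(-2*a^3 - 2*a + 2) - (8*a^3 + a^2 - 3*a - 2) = -10*a^3 - a^2 + a + 4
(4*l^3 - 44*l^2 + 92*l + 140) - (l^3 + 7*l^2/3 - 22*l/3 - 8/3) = 3*l^3 - 139*l^2/3 + 298*l/3 + 428/3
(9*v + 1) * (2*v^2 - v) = 18*v^3 - 7*v^2 - v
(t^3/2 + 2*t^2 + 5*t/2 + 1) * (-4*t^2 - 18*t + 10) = -2*t^5 - 17*t^4 - 41*t^3 - 29*t^2 + 7*t + 10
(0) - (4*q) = -4*q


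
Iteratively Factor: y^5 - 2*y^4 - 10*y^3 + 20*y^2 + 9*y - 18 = (y - 2)*(y^4 - 10*y^2 + 9) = (y - 2)*(y + 1)*(y^3 - y^2 - 9*y + 9) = (y - 2)*(y - 1)*(y + 1)*(y^2 - 9) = (y - 2)*(y - 1)*(y + 1)*(y + 3)*(y - 3)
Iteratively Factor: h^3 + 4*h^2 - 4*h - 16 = (h - 2)*(h^2 + 6*h + 8) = (h - 2)*(h + 4)*(h + 2)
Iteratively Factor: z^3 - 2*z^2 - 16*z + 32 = (z - 2)*(z^2 - 16) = (z - 4)*(z - 2)*(z + 4)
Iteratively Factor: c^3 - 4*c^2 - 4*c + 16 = (c - 4)*(c^2 - 4) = (c - 4)*(c + 2)*(c - 2)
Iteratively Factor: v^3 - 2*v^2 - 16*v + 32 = (v - 2)*(v^2 - 16) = (v - 2)*(v + 4)*(v - 4)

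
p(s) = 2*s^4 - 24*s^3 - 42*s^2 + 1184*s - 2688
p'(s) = 8*s^3 - 72*s^2 - 84*s + 1184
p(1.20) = -1365.00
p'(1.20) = 993.34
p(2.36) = -381.10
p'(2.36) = 689.90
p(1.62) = -968.41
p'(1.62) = 892.98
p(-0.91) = -3780.76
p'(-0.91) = 1194.79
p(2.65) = -193.34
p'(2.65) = 604.66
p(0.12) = -2546.57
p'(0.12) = 1172.90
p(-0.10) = -2806.80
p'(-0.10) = 1191.67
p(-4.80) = -5622.99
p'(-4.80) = -956.42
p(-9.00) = 13872.00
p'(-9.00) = -9724.00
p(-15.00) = 152352.00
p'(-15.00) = -40756.00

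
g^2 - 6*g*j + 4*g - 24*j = (g + 4)*(g - 6*j)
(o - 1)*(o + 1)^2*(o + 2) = o^4 + 3*o^3 + o^2 - 3*o - 2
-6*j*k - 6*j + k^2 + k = (-6*j + k)*(k + 1)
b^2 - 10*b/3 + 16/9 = (b - 8/3)*(b - 2/3)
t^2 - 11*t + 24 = (t - 8)*(t - 3)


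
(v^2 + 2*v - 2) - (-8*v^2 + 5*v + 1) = 9*v^2 - 3*v - 3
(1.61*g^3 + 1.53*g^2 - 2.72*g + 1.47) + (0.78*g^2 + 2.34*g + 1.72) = 1.61*g^3 + 2.31*g^2 - 0.38*g + 3.19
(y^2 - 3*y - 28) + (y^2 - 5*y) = 2*y^2 - 8*y - 28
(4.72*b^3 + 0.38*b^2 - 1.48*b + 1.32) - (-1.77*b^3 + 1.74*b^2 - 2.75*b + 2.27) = 6.49*b^3 - 1.36*b^2 + 1.27*b - 0.95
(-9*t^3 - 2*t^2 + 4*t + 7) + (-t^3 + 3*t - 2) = -10*t^3 - 2*t^2 + 7*t + 5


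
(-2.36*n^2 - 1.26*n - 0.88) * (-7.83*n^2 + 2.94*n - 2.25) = 18.4788*n^4 + 2.9274*n^3 + 8.496*n^2 + 0.2478*n + 1.98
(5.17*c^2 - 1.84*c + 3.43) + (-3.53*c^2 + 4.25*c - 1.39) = 1.64*c^2 + 2.41*c + 2.04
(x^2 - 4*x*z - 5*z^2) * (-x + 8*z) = -x^3 + 12*x^2*z - 27*x*z^2 - 40*z^3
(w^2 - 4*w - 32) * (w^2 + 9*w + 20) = w^4 + 5*w^3 - 48*w^2 - 368*w - 640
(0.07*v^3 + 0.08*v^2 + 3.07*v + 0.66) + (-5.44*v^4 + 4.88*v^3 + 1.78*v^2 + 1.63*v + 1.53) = -5.44*v^4 + 4.95*v^3 + 1.86*v^2 + 4.7*v + 2.19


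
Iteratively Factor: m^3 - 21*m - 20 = (m + 4)*(m^2 - 4*m - 5) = (m + 1)*(m + 4)*(m - 5)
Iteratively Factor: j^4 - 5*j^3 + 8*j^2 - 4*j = (j)*(j^3 - 5*j^2 + 8*j - 4) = j*(j - 1)*(j^2 - 4*j + 4) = j*(j - 2)*(j - 1)*(j - 2)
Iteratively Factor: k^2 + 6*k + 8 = (k + 2)*(k + 4)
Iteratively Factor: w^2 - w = (w - 1)*(w)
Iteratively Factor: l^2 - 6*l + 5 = (l - 1)*(l - 5)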